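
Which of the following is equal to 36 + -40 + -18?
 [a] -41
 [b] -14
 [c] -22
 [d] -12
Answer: c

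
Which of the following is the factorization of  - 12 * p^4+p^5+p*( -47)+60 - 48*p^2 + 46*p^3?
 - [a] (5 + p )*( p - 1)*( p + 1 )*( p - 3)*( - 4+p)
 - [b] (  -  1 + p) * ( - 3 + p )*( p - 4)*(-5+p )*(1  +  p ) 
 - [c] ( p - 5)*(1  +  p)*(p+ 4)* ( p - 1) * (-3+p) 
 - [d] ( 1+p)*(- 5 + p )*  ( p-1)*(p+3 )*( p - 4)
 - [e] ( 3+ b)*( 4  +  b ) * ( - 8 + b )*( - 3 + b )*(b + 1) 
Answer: b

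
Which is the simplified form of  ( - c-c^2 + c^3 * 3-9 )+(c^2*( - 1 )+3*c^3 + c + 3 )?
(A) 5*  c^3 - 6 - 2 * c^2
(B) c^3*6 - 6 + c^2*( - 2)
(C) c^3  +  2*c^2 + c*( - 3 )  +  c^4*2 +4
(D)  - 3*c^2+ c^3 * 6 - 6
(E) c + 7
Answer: B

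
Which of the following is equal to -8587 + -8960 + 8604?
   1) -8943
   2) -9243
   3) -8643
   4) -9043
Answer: 1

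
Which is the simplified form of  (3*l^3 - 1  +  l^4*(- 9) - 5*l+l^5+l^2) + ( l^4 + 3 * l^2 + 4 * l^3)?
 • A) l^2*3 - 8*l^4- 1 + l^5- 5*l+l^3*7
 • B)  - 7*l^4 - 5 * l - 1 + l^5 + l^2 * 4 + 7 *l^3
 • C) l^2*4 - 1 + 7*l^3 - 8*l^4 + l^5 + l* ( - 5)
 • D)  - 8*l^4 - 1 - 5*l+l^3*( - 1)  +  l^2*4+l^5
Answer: C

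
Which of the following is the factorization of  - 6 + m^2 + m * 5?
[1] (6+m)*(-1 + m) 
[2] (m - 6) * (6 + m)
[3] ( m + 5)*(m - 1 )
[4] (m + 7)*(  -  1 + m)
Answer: 1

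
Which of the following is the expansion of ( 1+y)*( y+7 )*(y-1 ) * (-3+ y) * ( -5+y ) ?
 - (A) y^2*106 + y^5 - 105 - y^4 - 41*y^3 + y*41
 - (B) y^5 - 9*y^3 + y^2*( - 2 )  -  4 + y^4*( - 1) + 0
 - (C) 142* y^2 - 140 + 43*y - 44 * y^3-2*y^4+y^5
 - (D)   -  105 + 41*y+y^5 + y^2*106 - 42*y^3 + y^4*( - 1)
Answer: D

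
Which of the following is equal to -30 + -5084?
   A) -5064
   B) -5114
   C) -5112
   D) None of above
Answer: B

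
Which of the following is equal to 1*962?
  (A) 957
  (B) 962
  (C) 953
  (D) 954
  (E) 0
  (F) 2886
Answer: B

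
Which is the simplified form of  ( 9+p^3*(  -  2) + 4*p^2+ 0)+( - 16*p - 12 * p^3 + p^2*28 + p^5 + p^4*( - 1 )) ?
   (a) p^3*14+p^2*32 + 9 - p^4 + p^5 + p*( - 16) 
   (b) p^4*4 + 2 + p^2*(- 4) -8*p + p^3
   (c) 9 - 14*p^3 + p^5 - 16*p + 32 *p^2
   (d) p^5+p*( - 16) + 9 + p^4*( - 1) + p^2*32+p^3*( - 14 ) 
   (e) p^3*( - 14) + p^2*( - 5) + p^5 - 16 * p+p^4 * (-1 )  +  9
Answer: d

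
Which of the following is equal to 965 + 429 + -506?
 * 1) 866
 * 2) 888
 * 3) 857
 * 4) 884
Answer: 2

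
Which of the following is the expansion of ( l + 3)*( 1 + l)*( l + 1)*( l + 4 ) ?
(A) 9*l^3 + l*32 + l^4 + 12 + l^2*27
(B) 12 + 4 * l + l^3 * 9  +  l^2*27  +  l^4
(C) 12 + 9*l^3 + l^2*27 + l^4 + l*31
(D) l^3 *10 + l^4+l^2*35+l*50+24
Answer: C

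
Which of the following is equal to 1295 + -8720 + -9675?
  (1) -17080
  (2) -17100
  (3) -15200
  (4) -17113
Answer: 2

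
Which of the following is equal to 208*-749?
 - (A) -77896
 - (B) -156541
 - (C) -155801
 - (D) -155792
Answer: D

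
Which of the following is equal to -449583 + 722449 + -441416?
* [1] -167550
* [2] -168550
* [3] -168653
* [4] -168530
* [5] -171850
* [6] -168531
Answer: 2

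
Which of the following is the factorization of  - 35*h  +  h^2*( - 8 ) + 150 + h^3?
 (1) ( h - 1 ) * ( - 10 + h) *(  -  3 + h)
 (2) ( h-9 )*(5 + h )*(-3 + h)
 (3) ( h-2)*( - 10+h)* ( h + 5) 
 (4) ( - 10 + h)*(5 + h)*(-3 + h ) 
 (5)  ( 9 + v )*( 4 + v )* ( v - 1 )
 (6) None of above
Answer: 4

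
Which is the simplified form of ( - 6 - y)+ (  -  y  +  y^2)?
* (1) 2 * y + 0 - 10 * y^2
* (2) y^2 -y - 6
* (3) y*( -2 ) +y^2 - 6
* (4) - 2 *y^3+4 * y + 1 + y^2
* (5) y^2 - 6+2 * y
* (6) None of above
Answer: 3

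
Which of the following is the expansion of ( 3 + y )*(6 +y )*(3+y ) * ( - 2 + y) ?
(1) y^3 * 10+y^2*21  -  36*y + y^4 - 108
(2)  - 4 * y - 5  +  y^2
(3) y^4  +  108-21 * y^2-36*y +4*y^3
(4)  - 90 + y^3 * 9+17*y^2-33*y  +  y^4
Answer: 1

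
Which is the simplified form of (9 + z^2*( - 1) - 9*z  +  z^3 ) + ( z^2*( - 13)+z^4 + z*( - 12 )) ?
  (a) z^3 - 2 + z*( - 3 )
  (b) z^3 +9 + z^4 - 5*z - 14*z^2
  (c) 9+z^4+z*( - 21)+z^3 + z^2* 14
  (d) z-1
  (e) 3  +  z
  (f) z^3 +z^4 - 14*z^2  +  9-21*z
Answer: f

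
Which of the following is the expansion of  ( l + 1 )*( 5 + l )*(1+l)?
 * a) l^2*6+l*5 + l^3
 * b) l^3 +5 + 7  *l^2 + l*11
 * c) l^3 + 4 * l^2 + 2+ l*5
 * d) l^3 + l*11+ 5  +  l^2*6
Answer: b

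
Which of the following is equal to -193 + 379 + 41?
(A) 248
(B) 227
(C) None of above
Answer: B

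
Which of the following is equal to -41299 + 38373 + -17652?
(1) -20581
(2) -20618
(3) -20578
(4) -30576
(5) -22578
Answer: 3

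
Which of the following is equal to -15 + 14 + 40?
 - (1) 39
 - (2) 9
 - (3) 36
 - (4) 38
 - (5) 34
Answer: 1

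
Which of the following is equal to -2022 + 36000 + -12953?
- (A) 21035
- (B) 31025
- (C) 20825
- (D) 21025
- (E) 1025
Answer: D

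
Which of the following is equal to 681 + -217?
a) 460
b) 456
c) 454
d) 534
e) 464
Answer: e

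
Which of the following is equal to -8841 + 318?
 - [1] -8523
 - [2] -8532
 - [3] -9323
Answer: 1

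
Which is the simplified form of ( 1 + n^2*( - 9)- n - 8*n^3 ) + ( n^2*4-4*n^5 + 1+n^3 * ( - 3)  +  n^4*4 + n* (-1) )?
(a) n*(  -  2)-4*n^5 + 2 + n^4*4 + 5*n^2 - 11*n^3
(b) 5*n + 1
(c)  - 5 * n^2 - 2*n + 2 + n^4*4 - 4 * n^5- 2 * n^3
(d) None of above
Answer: d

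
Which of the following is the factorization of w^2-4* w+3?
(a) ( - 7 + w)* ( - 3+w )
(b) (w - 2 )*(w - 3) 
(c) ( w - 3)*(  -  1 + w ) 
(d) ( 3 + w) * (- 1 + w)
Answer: c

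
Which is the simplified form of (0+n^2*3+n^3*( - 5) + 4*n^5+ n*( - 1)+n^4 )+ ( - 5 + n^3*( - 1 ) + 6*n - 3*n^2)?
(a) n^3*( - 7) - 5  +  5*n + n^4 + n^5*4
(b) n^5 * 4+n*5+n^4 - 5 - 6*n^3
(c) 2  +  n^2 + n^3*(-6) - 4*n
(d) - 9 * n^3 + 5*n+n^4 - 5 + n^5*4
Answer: b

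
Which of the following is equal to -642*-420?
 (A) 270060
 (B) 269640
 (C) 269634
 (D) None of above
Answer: B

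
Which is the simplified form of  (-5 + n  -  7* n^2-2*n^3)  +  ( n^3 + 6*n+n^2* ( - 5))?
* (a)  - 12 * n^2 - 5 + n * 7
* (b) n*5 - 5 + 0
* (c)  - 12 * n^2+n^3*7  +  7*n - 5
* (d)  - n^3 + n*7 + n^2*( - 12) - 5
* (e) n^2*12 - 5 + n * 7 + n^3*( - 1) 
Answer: d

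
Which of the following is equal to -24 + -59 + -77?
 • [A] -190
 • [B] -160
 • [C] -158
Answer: B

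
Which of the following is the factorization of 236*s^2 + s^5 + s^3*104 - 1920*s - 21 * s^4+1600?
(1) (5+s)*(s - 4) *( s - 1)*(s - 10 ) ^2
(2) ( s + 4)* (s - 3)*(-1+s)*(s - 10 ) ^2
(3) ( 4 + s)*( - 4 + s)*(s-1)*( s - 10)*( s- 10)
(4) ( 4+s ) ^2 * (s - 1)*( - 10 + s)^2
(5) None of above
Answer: 3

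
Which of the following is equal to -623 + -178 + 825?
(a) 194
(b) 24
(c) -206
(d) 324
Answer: b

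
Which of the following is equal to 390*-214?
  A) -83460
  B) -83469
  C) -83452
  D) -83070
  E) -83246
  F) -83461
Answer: A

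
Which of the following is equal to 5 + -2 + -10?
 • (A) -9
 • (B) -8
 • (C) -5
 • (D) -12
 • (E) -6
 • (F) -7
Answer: F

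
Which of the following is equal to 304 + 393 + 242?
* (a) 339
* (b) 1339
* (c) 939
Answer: c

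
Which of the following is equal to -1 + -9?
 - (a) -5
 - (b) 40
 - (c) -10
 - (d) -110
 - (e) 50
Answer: c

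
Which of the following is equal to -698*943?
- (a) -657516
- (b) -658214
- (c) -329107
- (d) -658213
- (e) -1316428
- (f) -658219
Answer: b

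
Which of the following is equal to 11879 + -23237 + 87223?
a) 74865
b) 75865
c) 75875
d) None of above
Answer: b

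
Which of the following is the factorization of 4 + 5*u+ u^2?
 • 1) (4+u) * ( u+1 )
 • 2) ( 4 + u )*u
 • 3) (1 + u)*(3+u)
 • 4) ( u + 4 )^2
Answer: 1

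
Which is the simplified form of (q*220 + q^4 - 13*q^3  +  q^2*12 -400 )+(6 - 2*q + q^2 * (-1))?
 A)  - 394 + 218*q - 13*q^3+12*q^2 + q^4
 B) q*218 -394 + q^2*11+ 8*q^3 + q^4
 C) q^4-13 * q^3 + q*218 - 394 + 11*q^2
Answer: C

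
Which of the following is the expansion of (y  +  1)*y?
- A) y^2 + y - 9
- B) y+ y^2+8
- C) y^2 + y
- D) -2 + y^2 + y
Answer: C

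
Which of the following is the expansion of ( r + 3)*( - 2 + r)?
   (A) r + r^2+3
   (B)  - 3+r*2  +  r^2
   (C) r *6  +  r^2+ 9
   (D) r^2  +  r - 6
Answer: D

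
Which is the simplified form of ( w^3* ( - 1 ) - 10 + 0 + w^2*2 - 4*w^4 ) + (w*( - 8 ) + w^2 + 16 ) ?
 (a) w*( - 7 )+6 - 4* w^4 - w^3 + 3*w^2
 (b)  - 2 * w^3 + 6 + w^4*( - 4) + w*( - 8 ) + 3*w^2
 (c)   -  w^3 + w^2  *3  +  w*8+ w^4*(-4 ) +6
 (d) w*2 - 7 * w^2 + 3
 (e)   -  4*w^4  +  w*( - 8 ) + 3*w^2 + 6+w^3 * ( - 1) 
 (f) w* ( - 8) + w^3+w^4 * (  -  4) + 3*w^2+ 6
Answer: e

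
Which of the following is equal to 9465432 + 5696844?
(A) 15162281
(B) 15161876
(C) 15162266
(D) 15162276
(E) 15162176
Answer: D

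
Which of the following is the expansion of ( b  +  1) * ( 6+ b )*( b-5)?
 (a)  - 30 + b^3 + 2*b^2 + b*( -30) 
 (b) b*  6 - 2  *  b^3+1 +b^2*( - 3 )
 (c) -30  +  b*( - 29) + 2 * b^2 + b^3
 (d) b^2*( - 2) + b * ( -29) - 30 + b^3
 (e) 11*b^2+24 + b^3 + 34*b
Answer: c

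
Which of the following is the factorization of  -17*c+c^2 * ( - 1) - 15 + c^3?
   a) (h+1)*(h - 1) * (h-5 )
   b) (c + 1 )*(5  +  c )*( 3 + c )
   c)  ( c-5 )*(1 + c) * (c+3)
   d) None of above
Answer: c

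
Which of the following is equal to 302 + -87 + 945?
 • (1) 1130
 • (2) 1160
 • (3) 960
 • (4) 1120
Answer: 2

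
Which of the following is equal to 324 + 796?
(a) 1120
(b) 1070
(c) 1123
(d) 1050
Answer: a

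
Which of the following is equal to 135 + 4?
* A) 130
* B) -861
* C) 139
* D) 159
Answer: C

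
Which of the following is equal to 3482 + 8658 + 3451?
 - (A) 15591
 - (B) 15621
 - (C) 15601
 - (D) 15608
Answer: A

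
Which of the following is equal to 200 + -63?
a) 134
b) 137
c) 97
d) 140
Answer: b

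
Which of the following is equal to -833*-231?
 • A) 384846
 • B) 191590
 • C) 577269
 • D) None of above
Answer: D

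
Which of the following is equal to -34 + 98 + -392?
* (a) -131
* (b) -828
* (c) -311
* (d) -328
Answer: d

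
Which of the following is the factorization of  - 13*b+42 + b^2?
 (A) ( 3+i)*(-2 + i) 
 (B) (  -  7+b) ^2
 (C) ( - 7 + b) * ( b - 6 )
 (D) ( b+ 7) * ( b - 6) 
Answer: C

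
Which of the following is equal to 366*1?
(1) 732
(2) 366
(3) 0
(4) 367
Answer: 2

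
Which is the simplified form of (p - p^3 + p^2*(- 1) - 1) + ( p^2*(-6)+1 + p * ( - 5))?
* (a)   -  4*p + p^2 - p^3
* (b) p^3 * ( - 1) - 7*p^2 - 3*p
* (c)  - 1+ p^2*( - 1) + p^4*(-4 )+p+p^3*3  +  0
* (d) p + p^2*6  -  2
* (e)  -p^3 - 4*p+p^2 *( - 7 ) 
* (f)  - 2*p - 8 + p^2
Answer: e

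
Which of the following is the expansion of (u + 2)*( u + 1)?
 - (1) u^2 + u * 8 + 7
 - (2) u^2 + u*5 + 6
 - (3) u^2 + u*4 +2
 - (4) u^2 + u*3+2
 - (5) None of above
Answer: 4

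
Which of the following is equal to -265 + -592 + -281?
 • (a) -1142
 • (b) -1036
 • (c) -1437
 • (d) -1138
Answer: d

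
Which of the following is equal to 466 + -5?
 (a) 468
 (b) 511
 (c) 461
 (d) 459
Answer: c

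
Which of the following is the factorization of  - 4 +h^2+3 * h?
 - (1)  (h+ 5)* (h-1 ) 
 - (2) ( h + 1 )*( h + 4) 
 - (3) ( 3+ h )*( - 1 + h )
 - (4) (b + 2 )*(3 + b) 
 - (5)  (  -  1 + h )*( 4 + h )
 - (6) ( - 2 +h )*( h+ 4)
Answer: 5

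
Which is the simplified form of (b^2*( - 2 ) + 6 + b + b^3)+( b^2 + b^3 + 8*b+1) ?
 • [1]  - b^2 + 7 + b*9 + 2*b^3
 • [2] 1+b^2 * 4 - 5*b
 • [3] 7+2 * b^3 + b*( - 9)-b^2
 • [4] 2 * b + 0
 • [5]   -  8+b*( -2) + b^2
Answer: 1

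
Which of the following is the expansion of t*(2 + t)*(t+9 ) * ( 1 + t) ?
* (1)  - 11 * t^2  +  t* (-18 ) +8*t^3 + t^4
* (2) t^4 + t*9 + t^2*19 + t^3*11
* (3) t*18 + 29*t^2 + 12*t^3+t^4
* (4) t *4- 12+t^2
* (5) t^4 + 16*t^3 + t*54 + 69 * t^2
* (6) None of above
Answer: 3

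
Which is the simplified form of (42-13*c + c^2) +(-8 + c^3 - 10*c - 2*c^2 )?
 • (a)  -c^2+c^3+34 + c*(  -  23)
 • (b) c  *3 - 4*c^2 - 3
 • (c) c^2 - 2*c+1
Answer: a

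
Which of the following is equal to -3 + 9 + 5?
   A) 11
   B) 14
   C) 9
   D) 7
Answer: A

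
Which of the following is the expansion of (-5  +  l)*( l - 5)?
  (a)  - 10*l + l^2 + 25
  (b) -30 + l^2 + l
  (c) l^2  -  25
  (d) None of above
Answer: a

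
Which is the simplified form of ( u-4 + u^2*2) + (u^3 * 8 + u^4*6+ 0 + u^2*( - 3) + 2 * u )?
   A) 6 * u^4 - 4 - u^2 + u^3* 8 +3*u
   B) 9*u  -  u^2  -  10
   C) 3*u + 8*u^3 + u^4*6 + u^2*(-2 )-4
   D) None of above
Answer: A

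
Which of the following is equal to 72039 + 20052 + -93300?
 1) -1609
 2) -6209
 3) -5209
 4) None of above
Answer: 4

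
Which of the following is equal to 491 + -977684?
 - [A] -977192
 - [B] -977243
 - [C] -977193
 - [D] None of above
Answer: C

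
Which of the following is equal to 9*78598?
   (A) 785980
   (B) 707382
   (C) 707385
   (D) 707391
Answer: B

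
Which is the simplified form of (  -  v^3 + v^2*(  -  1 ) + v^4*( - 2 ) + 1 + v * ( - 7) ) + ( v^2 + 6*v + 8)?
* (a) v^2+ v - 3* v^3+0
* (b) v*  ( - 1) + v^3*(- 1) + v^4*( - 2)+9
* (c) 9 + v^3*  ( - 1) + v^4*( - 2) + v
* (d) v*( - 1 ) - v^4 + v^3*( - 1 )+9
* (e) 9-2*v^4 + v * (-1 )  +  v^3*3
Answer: b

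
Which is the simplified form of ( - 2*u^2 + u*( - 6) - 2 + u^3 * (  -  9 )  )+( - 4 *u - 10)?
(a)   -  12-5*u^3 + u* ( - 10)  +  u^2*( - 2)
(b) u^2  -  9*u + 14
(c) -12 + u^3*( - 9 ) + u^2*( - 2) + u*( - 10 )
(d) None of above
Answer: c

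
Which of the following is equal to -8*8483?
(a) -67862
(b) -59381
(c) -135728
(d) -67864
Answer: d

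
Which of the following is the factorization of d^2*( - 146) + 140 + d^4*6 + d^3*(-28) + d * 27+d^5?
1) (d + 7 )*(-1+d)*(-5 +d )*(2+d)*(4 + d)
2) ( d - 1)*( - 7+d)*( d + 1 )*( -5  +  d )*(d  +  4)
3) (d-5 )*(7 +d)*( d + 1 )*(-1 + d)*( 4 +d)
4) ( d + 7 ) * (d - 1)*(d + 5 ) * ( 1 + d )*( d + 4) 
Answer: 3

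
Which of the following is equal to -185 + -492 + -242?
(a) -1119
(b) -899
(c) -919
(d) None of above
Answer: c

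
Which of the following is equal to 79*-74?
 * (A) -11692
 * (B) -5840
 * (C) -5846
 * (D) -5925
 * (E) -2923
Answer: C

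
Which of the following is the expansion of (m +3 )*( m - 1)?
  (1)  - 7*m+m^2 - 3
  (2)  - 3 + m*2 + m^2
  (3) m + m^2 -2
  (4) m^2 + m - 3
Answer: 2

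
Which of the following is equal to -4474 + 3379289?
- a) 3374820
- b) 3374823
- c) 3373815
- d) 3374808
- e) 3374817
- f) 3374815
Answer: f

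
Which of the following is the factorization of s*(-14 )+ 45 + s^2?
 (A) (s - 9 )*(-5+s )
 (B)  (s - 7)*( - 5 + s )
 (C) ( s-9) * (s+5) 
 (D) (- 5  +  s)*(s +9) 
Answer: A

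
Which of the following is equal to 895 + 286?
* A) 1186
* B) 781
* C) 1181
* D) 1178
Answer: C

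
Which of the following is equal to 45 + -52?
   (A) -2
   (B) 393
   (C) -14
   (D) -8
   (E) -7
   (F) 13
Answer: E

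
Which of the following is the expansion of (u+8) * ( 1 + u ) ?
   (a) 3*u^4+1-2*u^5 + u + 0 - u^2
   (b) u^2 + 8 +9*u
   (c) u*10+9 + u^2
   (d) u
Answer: b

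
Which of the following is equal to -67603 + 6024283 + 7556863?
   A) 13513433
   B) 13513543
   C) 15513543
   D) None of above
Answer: B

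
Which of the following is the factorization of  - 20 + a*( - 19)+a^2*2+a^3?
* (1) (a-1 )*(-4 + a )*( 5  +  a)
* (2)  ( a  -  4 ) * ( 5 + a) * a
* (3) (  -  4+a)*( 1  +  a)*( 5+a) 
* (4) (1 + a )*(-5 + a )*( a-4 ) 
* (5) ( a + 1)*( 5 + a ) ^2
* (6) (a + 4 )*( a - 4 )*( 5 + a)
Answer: 3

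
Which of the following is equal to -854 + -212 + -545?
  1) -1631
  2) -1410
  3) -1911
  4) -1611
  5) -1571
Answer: 4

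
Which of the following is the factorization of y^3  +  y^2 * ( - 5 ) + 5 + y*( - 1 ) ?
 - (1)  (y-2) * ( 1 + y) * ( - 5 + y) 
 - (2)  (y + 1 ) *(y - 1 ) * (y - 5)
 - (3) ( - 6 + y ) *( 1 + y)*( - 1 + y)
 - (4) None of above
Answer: 2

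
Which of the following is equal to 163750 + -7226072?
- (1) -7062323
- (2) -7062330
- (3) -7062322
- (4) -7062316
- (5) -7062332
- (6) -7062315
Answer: 3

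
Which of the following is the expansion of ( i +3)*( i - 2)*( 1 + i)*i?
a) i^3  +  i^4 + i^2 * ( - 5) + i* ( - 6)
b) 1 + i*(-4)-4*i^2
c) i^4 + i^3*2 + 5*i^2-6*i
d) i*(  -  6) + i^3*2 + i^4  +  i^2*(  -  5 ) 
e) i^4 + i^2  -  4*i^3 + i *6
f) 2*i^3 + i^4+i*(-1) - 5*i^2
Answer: d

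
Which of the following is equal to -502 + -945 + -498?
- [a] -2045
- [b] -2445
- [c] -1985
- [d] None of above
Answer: d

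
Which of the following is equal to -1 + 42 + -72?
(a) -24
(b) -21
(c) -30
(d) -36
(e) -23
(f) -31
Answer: f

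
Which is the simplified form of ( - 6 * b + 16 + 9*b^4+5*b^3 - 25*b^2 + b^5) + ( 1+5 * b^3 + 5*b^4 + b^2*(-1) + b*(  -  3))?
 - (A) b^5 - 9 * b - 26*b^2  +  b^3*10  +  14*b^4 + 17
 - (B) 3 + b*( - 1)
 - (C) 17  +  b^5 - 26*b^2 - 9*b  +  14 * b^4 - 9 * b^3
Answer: A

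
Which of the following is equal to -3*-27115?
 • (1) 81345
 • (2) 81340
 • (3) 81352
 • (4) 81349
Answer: 1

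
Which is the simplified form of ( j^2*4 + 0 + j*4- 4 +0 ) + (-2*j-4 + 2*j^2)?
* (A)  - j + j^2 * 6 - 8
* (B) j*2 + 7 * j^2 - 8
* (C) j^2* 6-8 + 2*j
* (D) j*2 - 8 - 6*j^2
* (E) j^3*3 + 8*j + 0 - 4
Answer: C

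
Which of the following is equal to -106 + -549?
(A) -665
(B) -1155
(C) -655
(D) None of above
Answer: C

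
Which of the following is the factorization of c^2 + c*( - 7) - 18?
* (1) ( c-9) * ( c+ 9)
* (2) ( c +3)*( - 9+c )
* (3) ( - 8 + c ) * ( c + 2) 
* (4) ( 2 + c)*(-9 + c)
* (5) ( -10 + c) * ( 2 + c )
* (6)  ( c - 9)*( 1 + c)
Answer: 4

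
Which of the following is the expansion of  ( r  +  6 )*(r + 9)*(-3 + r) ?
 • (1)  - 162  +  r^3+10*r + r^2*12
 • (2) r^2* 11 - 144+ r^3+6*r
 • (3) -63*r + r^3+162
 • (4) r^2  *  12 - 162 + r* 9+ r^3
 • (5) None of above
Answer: 4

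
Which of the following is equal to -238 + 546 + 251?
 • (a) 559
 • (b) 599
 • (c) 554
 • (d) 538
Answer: a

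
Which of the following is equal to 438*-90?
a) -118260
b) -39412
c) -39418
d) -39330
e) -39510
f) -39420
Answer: f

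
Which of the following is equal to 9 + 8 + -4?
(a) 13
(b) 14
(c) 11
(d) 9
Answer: a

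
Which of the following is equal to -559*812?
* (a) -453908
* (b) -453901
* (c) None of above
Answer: a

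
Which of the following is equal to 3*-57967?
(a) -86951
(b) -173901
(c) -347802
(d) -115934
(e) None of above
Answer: b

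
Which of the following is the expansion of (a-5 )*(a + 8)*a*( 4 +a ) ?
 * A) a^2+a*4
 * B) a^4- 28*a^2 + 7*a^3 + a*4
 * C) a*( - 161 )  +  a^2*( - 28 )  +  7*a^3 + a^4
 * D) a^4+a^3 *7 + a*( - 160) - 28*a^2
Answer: D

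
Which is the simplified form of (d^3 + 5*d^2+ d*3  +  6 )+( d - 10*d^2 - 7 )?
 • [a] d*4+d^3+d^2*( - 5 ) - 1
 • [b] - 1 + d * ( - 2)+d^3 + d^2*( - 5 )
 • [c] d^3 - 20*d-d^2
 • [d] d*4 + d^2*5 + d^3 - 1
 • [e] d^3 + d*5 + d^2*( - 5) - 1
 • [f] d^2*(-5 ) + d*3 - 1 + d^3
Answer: a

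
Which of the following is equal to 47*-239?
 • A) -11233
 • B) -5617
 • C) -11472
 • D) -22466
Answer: A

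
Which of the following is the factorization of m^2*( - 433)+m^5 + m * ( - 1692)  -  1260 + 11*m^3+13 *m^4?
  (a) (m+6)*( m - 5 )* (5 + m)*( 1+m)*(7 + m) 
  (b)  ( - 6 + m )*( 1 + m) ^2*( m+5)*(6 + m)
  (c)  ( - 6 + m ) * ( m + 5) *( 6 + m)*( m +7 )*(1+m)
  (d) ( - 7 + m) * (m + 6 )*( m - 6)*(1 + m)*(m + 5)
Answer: c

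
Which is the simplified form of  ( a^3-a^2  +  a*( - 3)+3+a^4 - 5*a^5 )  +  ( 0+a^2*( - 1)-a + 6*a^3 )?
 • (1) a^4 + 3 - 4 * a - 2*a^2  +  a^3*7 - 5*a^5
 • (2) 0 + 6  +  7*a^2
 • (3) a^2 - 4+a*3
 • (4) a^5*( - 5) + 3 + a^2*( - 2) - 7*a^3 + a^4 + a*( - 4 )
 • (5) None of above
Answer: 1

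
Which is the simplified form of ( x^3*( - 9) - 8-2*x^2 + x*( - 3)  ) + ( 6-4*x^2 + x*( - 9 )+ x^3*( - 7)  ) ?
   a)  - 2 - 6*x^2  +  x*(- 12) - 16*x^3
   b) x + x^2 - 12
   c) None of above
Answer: a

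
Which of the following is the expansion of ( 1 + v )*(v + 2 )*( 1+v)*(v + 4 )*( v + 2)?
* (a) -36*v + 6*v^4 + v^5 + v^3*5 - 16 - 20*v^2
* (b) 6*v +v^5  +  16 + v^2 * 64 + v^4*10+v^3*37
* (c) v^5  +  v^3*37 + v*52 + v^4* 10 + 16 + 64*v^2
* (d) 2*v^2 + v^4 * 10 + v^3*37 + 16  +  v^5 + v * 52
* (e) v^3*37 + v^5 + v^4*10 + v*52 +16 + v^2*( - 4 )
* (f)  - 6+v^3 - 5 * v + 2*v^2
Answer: c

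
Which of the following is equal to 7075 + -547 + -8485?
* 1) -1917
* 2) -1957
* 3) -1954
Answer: 2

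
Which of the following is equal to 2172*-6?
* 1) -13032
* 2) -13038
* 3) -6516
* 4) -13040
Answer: 1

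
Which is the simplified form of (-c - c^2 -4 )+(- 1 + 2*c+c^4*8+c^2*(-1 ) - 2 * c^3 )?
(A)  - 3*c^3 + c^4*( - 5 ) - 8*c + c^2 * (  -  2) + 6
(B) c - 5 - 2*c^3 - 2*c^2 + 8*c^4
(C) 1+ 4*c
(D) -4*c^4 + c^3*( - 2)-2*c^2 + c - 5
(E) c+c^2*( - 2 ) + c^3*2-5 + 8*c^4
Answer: B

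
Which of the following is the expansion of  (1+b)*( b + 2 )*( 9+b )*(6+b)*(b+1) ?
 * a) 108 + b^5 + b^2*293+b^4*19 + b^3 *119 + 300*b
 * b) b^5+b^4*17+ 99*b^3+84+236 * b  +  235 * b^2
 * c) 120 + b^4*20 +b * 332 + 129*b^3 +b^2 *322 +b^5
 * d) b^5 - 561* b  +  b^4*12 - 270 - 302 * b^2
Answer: a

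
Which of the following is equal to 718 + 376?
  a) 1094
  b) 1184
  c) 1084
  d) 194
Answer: a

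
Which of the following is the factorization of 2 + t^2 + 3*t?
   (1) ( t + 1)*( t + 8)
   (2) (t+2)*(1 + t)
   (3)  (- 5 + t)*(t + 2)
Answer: 2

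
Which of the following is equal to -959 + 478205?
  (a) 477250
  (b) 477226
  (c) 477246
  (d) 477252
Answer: c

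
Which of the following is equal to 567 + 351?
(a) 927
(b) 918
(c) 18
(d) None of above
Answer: b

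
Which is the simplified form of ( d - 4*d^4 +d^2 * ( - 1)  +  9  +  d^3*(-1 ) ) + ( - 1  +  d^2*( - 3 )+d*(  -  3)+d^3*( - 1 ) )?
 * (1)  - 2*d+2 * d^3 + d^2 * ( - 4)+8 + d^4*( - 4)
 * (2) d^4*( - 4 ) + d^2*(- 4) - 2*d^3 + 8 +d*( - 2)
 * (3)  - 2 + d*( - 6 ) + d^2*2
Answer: 2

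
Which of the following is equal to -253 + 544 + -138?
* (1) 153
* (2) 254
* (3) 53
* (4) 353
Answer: 1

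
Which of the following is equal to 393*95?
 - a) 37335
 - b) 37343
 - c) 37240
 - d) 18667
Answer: a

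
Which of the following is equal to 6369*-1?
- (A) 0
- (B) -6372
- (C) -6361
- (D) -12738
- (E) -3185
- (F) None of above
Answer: F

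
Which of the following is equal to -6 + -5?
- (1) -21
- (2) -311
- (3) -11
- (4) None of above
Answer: 3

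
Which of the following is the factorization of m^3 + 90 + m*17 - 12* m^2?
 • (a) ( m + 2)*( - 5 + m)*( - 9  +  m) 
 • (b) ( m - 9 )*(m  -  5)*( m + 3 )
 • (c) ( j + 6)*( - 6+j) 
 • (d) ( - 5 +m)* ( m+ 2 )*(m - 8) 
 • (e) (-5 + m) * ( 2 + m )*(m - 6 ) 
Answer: a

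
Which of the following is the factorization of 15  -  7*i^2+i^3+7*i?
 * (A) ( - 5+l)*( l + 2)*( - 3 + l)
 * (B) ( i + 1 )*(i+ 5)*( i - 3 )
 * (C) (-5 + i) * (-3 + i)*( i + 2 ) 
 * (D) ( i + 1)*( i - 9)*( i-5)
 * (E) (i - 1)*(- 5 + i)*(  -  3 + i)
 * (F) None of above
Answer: F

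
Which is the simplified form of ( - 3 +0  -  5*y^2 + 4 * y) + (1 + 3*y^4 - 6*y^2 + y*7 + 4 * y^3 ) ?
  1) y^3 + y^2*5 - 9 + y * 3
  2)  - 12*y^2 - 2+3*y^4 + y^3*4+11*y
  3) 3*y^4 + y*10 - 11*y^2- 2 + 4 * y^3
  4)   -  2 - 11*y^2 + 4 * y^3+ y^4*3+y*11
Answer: 4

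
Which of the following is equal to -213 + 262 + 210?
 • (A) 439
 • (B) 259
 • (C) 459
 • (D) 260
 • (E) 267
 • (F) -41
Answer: B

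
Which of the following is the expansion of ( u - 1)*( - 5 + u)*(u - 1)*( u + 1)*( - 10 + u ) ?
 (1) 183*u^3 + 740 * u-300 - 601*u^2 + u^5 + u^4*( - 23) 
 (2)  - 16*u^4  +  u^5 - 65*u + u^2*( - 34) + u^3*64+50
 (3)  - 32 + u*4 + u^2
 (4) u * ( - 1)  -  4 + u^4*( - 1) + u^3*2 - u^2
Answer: 2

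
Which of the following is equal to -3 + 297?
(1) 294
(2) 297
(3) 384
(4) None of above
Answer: 1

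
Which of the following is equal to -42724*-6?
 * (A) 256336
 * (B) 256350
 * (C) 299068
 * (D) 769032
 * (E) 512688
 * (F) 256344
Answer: F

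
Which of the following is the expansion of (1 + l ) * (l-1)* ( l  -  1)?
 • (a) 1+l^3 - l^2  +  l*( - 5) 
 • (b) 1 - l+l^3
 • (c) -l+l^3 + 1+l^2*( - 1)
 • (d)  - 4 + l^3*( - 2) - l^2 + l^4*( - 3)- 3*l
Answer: c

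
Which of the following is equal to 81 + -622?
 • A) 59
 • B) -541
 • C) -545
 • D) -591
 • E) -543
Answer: B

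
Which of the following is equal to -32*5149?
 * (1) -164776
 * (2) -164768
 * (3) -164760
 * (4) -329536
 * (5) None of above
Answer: 2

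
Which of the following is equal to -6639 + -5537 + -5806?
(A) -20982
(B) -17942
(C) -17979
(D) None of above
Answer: D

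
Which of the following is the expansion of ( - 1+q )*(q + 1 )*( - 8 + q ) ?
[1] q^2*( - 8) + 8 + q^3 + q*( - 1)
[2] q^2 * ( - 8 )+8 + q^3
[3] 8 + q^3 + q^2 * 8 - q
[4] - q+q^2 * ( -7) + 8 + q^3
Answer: 1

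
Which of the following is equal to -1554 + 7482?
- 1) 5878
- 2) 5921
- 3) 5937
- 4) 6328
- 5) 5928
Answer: 5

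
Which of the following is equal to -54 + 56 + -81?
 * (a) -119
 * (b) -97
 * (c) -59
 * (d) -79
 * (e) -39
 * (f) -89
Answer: d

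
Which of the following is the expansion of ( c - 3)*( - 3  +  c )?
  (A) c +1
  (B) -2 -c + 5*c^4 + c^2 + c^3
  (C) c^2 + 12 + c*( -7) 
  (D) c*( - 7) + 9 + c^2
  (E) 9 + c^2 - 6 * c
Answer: E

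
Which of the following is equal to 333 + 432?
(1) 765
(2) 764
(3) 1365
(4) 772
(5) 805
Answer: 1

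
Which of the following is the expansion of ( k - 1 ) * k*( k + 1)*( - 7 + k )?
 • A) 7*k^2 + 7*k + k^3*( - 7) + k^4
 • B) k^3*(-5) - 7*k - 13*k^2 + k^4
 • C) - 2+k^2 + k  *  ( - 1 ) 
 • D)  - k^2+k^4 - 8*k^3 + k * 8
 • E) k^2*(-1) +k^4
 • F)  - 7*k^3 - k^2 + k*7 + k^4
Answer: F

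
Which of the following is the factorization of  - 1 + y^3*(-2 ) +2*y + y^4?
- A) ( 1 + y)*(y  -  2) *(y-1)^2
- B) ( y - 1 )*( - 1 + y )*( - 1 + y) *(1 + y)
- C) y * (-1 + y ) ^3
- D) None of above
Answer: B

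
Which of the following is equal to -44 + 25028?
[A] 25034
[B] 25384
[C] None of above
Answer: C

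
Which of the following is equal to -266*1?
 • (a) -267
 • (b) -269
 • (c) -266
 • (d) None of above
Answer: c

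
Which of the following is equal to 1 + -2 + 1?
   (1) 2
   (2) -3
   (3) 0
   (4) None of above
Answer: 3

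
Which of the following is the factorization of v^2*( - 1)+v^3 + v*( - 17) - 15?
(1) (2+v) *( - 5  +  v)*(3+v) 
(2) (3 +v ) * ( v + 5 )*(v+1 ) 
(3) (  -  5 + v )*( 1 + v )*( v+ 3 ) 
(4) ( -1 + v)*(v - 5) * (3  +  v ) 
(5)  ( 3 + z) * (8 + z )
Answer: 3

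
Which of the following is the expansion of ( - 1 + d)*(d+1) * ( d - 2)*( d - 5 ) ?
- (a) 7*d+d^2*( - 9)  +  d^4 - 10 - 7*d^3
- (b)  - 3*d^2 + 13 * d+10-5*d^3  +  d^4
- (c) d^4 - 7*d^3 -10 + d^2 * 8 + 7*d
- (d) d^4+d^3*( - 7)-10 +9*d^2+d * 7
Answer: d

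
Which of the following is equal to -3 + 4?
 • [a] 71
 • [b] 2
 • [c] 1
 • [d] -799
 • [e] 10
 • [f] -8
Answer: c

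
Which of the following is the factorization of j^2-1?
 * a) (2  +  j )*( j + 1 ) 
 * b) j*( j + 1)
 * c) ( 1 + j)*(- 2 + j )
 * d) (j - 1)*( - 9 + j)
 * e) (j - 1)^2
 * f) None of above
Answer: f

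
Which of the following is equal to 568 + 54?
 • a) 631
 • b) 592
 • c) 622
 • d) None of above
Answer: c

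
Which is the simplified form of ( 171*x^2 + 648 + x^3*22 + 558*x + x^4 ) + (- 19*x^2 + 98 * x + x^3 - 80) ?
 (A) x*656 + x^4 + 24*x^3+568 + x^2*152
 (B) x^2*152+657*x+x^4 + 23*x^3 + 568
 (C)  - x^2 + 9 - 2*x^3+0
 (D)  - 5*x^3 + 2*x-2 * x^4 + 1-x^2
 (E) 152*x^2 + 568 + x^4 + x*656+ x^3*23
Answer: E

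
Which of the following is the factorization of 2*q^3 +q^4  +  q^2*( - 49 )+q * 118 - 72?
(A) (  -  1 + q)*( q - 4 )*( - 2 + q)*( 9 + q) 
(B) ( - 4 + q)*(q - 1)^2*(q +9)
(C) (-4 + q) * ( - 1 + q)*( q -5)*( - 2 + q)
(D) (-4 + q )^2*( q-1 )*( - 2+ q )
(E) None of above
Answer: A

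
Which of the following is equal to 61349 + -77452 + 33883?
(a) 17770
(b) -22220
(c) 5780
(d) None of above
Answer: d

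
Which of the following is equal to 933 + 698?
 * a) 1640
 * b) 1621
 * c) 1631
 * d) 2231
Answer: c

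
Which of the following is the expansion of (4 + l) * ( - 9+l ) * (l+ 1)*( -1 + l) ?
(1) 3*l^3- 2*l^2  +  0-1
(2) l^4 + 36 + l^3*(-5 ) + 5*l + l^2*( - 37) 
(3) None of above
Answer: 2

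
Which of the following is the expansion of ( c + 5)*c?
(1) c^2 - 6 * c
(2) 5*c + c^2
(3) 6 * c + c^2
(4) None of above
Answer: 2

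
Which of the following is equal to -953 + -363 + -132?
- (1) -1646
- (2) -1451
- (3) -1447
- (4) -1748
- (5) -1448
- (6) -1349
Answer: 5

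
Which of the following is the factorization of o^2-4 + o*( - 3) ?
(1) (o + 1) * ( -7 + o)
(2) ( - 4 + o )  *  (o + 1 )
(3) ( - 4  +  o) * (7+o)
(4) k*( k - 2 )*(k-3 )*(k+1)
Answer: 2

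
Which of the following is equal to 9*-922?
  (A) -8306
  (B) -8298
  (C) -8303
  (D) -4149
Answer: B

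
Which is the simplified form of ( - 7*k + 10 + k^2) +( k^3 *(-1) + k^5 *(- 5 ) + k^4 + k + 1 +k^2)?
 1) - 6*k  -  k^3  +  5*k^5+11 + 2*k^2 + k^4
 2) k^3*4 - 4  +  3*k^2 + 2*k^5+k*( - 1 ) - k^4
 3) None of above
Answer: 3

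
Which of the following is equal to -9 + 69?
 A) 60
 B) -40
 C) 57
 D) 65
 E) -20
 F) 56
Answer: A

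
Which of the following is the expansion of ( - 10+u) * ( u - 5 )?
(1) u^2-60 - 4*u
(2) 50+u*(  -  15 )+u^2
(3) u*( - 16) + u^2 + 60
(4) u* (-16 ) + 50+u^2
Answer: 2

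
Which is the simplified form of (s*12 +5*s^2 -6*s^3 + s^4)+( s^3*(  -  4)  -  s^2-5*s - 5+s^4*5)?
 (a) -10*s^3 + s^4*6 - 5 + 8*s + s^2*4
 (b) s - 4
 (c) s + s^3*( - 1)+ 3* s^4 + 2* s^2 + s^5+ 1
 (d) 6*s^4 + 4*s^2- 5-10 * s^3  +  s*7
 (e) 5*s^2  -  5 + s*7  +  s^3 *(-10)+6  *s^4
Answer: d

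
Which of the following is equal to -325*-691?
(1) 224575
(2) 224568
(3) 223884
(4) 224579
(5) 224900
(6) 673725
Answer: 1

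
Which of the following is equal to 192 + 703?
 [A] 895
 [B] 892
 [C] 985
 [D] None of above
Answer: A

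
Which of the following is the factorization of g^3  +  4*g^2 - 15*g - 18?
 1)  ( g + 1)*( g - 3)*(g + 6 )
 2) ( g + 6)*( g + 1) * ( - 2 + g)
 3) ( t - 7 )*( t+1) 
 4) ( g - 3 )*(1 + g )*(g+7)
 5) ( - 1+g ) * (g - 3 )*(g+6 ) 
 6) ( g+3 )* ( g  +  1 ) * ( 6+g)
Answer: 1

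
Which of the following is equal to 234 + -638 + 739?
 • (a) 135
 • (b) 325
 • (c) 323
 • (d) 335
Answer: d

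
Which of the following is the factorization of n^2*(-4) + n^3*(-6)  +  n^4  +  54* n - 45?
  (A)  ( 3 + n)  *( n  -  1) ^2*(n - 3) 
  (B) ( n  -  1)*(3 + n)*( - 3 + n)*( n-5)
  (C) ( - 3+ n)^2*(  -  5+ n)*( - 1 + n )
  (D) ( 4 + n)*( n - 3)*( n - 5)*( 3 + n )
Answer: B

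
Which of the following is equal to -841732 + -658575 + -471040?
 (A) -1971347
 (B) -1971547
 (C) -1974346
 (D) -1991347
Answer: A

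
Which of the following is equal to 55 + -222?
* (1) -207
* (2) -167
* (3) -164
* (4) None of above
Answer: 2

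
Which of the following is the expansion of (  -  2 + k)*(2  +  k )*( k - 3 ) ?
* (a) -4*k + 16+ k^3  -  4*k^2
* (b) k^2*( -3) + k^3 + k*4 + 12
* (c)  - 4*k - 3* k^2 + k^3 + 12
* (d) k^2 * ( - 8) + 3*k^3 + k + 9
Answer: c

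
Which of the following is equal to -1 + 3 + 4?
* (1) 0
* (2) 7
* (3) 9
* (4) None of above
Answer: 4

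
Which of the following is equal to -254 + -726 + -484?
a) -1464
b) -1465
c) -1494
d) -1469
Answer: a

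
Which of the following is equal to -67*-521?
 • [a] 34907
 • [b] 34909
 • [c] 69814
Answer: a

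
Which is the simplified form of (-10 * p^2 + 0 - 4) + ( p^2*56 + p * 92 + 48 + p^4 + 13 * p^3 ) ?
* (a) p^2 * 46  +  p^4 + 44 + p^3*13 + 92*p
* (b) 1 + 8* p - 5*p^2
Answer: a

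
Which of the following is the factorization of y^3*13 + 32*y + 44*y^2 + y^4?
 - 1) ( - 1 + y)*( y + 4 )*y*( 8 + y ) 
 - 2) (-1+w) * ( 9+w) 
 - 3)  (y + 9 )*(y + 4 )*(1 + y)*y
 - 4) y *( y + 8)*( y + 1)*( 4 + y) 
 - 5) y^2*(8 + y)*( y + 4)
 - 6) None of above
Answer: 4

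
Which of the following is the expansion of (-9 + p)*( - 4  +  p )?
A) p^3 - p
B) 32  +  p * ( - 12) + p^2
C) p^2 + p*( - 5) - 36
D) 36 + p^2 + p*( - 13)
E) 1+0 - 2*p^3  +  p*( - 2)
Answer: D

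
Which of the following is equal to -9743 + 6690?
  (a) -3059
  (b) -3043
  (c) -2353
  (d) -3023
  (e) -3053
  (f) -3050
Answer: e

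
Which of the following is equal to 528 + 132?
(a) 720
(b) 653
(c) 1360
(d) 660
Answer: d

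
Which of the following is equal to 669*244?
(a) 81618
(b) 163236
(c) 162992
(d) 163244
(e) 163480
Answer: b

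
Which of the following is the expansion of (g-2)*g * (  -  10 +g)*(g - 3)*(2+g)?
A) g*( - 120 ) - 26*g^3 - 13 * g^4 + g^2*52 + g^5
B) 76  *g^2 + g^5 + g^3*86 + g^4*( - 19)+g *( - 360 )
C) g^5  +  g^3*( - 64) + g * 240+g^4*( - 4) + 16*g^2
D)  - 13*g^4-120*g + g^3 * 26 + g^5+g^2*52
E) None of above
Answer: D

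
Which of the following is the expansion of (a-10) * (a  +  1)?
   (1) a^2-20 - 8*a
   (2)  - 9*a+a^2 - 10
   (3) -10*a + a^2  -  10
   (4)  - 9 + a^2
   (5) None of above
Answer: 2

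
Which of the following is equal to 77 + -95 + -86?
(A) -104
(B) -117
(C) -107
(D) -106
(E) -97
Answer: A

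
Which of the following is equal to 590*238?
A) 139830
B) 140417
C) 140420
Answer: C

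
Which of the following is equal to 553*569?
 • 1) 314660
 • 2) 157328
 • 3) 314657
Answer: 3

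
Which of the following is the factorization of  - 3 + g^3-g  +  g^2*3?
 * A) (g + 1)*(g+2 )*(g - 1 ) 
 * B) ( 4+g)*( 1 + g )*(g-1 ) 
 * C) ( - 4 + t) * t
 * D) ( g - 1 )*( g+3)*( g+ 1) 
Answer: D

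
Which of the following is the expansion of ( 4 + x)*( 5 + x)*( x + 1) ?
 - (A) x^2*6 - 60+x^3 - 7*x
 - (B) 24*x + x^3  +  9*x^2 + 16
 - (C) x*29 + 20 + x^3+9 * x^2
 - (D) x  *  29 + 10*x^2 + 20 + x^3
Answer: D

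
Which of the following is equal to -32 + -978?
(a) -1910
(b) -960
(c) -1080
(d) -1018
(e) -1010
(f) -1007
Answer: e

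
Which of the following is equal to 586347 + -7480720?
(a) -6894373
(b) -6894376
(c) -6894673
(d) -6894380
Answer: a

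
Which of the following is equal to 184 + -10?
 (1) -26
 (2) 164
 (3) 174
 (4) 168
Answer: 3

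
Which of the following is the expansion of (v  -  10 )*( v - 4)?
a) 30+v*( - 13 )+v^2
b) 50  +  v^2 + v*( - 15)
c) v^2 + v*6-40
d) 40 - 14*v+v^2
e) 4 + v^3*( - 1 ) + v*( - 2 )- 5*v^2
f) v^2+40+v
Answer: d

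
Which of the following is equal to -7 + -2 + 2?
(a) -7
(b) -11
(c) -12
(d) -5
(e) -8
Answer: a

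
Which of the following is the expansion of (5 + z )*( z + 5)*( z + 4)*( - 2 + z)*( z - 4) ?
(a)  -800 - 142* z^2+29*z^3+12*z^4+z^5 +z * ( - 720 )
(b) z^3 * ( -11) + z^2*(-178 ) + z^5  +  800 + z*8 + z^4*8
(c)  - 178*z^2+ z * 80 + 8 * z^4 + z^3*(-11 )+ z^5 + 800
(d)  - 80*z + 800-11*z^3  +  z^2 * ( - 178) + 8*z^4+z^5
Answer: d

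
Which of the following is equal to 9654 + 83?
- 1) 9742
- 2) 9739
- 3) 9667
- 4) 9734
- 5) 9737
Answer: 5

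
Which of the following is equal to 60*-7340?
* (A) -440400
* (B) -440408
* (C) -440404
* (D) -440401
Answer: A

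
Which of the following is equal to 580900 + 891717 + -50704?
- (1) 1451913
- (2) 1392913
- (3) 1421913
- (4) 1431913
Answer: 3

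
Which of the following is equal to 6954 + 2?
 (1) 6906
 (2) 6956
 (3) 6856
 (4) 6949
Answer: 2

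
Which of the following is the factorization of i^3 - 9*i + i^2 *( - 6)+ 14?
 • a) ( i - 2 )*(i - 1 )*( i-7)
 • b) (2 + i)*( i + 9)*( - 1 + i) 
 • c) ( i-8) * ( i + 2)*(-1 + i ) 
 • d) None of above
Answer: d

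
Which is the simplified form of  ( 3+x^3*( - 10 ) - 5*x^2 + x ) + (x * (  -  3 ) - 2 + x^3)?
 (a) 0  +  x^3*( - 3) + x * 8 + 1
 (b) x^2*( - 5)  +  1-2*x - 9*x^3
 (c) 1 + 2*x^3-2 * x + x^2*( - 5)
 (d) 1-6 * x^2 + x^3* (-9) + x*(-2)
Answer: b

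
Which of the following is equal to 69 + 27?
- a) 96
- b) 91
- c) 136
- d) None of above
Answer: a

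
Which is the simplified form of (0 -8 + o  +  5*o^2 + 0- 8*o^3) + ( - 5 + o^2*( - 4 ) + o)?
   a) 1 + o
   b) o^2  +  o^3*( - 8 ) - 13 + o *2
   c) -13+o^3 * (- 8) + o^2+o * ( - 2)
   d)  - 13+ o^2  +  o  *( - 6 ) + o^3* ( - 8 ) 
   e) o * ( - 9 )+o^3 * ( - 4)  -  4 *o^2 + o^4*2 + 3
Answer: b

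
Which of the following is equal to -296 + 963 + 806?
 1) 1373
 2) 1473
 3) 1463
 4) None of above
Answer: 2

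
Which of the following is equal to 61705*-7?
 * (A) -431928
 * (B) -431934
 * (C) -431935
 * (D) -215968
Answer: C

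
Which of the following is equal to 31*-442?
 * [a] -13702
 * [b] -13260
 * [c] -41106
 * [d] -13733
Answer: a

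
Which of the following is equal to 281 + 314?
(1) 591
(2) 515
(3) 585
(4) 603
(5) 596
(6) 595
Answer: 6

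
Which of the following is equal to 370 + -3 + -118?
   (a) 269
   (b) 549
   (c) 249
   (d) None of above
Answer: c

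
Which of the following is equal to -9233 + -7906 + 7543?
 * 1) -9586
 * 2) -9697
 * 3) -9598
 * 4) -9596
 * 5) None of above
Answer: 4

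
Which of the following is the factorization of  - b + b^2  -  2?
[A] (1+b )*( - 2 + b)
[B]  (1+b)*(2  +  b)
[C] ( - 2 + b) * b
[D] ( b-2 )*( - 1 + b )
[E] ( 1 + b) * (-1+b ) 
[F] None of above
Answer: A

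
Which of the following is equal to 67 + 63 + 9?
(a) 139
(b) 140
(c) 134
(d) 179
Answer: a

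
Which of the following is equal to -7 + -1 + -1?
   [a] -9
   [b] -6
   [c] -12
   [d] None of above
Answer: a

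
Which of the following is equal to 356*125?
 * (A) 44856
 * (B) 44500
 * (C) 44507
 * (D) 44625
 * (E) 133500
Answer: B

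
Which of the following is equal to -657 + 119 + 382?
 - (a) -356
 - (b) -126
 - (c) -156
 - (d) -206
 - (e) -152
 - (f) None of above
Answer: c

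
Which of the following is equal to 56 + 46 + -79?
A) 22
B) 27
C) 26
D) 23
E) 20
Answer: D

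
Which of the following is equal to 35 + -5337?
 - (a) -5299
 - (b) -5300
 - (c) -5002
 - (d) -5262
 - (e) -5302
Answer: e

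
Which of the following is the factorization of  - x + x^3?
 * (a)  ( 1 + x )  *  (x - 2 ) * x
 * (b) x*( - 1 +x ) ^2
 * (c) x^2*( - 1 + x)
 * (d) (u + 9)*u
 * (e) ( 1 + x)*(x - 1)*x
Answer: e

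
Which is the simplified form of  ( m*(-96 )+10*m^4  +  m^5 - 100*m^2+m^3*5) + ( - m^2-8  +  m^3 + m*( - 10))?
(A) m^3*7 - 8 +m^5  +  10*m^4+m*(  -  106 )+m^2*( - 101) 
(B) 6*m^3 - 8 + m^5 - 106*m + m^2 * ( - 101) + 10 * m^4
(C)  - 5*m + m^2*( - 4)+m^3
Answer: B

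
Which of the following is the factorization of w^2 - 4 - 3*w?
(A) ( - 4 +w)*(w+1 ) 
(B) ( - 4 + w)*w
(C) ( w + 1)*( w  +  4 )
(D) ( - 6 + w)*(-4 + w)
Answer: A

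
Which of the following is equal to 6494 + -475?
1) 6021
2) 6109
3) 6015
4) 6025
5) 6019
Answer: 5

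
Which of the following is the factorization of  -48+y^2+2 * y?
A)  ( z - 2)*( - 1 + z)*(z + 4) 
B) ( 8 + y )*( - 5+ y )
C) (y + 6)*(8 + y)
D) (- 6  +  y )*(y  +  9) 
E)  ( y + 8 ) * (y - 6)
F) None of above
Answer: E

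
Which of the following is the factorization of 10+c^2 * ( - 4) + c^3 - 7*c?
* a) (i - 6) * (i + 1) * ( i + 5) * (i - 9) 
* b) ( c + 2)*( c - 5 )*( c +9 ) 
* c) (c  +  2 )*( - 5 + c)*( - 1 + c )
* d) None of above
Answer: c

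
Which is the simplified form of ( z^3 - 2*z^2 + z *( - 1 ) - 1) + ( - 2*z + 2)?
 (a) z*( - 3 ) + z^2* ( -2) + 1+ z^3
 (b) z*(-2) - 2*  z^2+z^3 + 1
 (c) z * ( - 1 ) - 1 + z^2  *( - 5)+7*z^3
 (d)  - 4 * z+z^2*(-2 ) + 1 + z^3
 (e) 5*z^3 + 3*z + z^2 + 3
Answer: a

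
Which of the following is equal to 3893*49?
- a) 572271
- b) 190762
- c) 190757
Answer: c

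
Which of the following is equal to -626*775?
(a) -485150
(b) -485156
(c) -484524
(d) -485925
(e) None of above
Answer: a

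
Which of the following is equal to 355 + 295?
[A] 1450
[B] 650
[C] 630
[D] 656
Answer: B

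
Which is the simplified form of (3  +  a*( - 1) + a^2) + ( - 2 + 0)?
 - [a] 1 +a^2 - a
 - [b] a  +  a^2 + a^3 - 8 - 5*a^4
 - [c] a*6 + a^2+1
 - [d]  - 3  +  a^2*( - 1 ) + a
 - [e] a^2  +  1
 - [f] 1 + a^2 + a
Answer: a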